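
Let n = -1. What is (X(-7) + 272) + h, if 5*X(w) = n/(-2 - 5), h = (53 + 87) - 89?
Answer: 11306/35 ≈ 323.03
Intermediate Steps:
h = 51 (h = 140 - 89 = 51)
X(w) = 1/35 (X(w) = (-1/(-2 - 5))/5 = (-1/(-7))/5 = (-1*(-1/7))/5 = (1/5)*(1/7) = 1/35)
(X(-7) + 272) + h = (1/35 + 272) + 51 = 9521/35 + 51 = 11306/35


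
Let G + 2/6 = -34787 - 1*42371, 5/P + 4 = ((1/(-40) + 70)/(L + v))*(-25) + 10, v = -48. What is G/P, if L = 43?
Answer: -43933955/8 ≈ -5.4917e+6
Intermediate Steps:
P = 40/2847 (P = 5/(-4 + (((1/(-40) + 70)/(43 - 48))*(-25) + 10)) = 5/(-4 + (((-1/40 + 70)/(-5))*(-25) + 10)) = 5/(-4 + (((2799/40)*(-⅕))*(-25) + 10)) = 5/(-4 + (-2799/200*(-25) + 10)) = 5/(-4 + (2799/8 + 10)) = 5/(-4 + 2879/8) = 5/(2847/8) = 5*(8/2847) = 40/2847 ≈ 0.014050)
G = -231475/3 (G = -⅓ + (-34787 - 1*42371) = -⅓ + (-34787 - 42371) = -⅓ - 77158 = -231475/3 ≈ -77158.)
G/P = -231475/(3*40/2847) = -231475/3*2847/40 = -43933955/8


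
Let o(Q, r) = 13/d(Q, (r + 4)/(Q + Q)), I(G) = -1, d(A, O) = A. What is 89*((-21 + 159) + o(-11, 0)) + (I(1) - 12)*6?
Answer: 133087/11 ≈ 12099.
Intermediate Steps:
o(Q, r) = 13/Q
89*((-21 + 159) + o(-11, 0)) + (I(1) - 12)*6 = 89*((-21 + 159) + 13/(-11)) + (-1 - 12)*6 = 89*(138 + 13*(-1/11)) - 13*6 = 89*(138 - 13/11) - 78 = 89*(1505/11) - 78 = 133945/11 - 78 = 133087/11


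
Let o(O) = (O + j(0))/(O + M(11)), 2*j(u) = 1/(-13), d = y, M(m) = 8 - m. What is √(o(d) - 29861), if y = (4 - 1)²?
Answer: I*√181665237/78 ≈ 172.8*I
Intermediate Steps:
y = 9 (y = 3² = 9)
d = 9
j(u) = -1/26 (j(u) = (½)/(-13) = (½)*(-1/13) = -1/26)
o(O) = (-1/26 + O)/(-3 + O) (o(O) = (O - 1/26)/(O + (8 - 1*11)) = (-1/26 + O)/(O + (8 - 11)) = (-1/26 + O)/(O - 3) = (-1/26 + O)/(-3 + O))
√(o(d) - 29861) = √((-1/26 + 9)/(-3 + 9) - 29861) = √((233/26)/6 - 29861) = √((⅙)*(233/26) - 29861) = √(233/156 - 29861) = √(-4658083/156) = I*√181665237/78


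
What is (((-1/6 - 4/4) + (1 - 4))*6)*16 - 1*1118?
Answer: -1518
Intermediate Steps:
(((-1/6 - 4/4) + (1 - 4))*6)*16 - 1*1118 = (((-1*⅙ - 4*¼) - 3)*6)*16 - 1118 = (((-⅙ - 1) - 3)*6)*16 - 1118 = ((-7/6 - 3)*6)*16 - 1118 = -25/6*6*16 - 1118 = -25*16 - 1118 = -400 - 1118 = -1518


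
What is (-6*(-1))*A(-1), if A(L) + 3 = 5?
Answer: 12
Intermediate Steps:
A(L) = 2 (A(L) = -3 + 5 = 2)
(-6*(-1))*A(-1) = -6*(-1)*2 = 6*2 = 12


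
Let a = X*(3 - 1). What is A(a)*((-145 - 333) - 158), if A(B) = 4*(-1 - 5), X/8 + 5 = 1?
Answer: 15264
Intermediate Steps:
X = -32 (X = -40 + 8*1 = -40 + 8 = -32)
a = -64 (a = -32*(3 - 1) = -32*2 = -64)
A(B) = -24 (A(B) = 4*(-6) = -24)
A(a)*((-145 - 333) - 158) = -24*((-145 - 333) - 158) = -24*(-478 - 158) = -24*(-636) = 15264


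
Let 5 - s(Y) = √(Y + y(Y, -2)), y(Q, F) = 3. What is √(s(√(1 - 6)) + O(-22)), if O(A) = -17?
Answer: √(-12 - √(3 + I*√5)) ≈ 0.081836 - 3.7206*I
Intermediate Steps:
s(Y) = 5 - √(3 + Y) (s(Y) = 5 - √(Y + 3) = 5 - √(3 + Y))
√(s(√(1 - 6)) + O(-22)) = √((5 - √(3 + √(1 - 6))) - 17) = √((5 - √(3 + √(-5))) - 17) = √((5 - √(3 + I*√5)) - 17) = √(-12 - √(3 + I*√5))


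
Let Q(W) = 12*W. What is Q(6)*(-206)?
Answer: -14832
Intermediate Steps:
Q(6)*(-206) = (12*6)*(-206) = 72*(-206) = -14832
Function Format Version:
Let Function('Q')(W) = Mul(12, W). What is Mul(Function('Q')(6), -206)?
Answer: -14832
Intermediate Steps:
Mul(Function('Q')(6), -206) = Mul(Mul(12, 6), -206) = Mul(72, -206) = -14832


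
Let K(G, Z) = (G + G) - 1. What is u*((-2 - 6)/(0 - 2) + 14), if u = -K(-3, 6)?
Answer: 126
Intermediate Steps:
K(G, Z) = -1 + 2*G (K(G, Z) = 2*G - 1 = -1 + 2*G)
u = 7 (u = -(-1 + 2*(-3)) = -(-1 - 6) = -1*(-7) = 7)
u*((-2 - 6)/(0 - 2) + 14) = 7*((-2 - 6)/(0 - 2) + 14) = 7*(-8/(-2) + 14) = 7*(-8*(-½) + 14) = 7*(4 + 14) = 7*18 = 126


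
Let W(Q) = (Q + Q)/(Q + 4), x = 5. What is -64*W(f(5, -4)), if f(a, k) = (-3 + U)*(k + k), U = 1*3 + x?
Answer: -1280/9 ≈ -142.22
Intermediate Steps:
U = 8 (U = 1*3 + 5 = 3 + 5 = 8)
f(a, k) = 10*k (f(a, k) = (-3 + 8)*(k + k) = 5*(2*k) = 10*k)
W(Q) = 2*Q/(4 + Q) (W(Q) = (2*Q)/(4 + Q) = 2*Q/(4 + Q))
-64*W(f(5, -4)) = -128*10*(-4)/(4 + 10*(-4)) = -128*(-40)/(4 - 40) = -128*(-40)/(-36) = -128*(-40)*(-1)/36 = -64*20/9 = -1280/9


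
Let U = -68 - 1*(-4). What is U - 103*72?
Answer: -7480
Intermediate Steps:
U = -64 (U = -68 + 4 = -64)
U - 103*72 = -64 - 103*72 = -64 - 7416 = -7480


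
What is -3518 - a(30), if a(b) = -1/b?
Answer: -105539/30 ≈ -3518.0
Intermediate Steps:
-3518 - a(30) = -3518 - (-1)/30 = -3518 - 1*(-1/30) = -3518 + 1/30 = -105539/30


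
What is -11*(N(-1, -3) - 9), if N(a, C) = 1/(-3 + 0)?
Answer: 308/3 ≈ 102.67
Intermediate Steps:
N(a, C) = -1/3 (N(a, C) = 1/(-3) = -1/3)
-11*(N(-1, -3) - 9) = -11*(-1/3 - 9) = -11*(-28/3) = 308/3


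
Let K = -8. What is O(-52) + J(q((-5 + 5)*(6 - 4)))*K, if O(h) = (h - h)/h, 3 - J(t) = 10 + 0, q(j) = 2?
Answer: 56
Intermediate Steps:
J(t) = -7 (J(t) = 3 - (10 + 0) = 3 - 1*10 = 3 - 10 = -7)
O(h) = 0 (O(h) = 0/h = 0)
O(-52) + J(q((-5 + 5)*(6 - 4)))*K = 0 - 7*(-8) = 0 + 56 = 56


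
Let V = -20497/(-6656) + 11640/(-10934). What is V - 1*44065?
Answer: -1603379411701/36388352 ≈ -44063.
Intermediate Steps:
V = 73319179/36388352 (V = -20497*(-1/6656) + 11640*(-1/10934) = 20497/6656 - 5820/5467 = 73319179/36388352 ≈ 2.0149)
V - 1*44065 = 73319179/36388352 - 1*44065 = 73319179/36388352 - 44065 = -1603379411701/36388352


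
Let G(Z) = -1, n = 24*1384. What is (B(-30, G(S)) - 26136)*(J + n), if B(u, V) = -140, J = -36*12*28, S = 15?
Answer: -554949120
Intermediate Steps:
n = 33216
J = -12096 (J = -432*28 = -12096)
(B(-30, G(S)) - 26136)*(J + n) = (-140 - 26136)*(-12096 + 33216) = -26276*21120 = -554949120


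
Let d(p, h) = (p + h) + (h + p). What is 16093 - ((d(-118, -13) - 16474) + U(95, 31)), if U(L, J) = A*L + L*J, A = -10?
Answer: 30834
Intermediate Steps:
U(L, J) = -10*L + J*L (U(L, J) = -10*L + L*J = -10*L + J*L)
d(p, h) = 2*h + 2*p (d(p, h) = (h + p) + (h + p) = 2*h + 2*p)
16093 - ((d(-118, -13) - 16474) + U(95, 31)) = 16093 - (((2*(-13) + 2*(-118)) - 16474) + 95*(-10 + 31)) = 16093 - (((-26 - 236) - 16474) + 95*21) = 16093 - ((-262 - 16474) + 1995) = 16093 - (-16736 + 1995) = 16093 - 1*(-14741) = 16093 + 14741 = 30834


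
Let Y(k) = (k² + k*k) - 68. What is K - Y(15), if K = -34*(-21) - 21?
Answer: 311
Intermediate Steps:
Y(k) = -68 + 2*k² (Y(k) = (k² + k²) - 68 = 2*k² - 68 = -68 + 2*k²)
K = 693 (K = 714 - 21 = 693)
K - Y(15) = 693 - (-68 + 2*15²) = 693 - (-68 + 2*225) = 693 - (-68 + 450) = 693 - 1*382 = 693 - 382 = 311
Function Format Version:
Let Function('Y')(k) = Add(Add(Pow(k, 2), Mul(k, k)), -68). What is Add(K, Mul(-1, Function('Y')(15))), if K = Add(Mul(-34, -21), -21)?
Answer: 311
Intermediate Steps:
Function('Y')(k) = Add(-68, Mul(2, Pow(k, 2))) (Function('Y')(k) = Add(Add(Pow(k, 2), Pow(k, 2)), -68) = Add(Mul(2, Pow(k, 2)), -68) = Add(-68, Mul(2, Pow(k, 2))))
K = 693 (K = Add(714, -21) = 693)
Add(K, Mul(-1, Function('Y')(15))) = Add(693, Mul(-1, Add(-68, Mul(2, Pow(15, 2))))) = Add(693, Mul(-1, Add(-68, Mul(2, 225)))) = Add(693, Mul(-1, Add(-68, 450))) = Add(693, Mul(-1, 382)) = Add(693, -382) = 311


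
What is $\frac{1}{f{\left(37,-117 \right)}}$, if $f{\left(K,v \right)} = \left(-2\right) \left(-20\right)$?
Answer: $\frac{1}{40} \approx 0.025$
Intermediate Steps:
$f{\left(K,v \right)} = 40$
$\frac{1}{f{\left(37,-117 \right)}} = \frac{1}{40}$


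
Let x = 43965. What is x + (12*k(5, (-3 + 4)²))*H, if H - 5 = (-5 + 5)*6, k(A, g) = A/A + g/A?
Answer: 44037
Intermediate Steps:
k(A, g) = 1 + g/A
H = 5 (H = 5 + (-5 + 5)*6 = 5 + 0*6 = 5 + 0 = 5)
x + (12*k(5, (-3 + 4)²))*H = 43965 + (12*((5 + (-3 + 4)²)/5))*5 = 43965 + (12*((5 + 1²)/5))*5 = 43965 + (12*((5 + 1)/5))*5 = 43965 + (12*((⅕)*6))*5 = 43965 + (12*(6/5))*5 = 43965 + (72/5)*5 = 43965 + 72 = 44037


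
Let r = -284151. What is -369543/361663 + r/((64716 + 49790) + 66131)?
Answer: -169520042004/65329719331 ≈ -2.5948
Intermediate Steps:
-369543/361663 + r/((64716 + 49790) + 66131) = -369543/361663 - 284151/((64716 + 49790) + 66131) = -369543*1/361663 - 284151/(114506 + 66131) = -369543/361663 - 284151/180637 = -169520042004/65329719331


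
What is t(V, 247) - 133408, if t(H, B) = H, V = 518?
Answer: -132890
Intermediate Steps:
t(V, 247) - 133408 = 518 - 133408 = -132890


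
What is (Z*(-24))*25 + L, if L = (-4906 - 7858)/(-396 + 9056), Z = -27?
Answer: 35069809/2165 ≈ 16199.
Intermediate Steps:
L = -3191/2165 (L = -12764/8660 = -12764*1/8660 = -3191/2165 ≈ -1.4739)
(Z*(-24))*25 + L = -27*(-24)*25 - 3191/2165 = 648*25 - 3191/2165 = 16200 - 3191/2165 = 35069809/2165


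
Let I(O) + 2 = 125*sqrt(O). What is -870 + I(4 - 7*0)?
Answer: -622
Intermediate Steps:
I(O) = -2 + 125*sqrt(O)
-870 + I(4 - 7*0) = -870 + (-2 + 125*sqrt(4 - 7*0)) = -870 + (-2 + 125*sqrt(4 + 0)) = -870 + (-2 + 125*sqrt(4)) = -870 + (-2 + 125*2) = -870 + (-2 + 250) = -870 + 248 = -622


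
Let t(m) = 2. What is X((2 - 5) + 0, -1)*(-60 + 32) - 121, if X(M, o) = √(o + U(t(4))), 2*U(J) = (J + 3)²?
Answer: -121 - 14*√46 ≈ -215.95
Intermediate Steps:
U(J) = (3 + J)²/2 (U(J) = (J + 3)²/2 = (3 + J)²/2)
X(M, o) = √(25/2 + o) (X(M, o) = √(o + (3 + 2)²/2) = √(o + (½)*5²) = √(o + (½)*25) = √(o + 25/2) = √(25/2 + o))
X((2 - 5) + 0, -1)*(-60 + 32) - 121 = (√(50 + 4*(-1))/2)*(-60 + 32) - 121 = (√(50 - 4)/2)*(-28) - 121 = (√46/2)*(-28) - 121 = -14*√46 - 121 = -121 - 14*√46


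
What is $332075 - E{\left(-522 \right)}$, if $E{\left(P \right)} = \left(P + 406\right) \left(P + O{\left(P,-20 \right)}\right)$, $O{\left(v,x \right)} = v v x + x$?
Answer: $-631893677$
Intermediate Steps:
$O{\left(v,x \right)} = x + x v^{2}$ ($O{\left(v,x \right)} = v^{2} x + x = x v^{2} + x = x + x v^{2}$)
$E{\left(P \right)} = \left(406 + P\right) \left(-20 + P - 20 P^{2}\right)$ ($E{\left(P \right)} = \left(P + 406\right) \left(P - 20 \left(1 + P^{2}\right)\right) = \left(406 + P\right) \left(P - \left(20 + 20 P^{2}\right)\right) = \left(406 + P\right) \left(-20 + P - 20 P^{2}\right)$)
$332075 - E{\left(-522 \right)} = 332075 - \left(-8120 - 8119 \left(-522\right)^{2} - 20 \left(-522\right)^{3} + 386 \left(-522\right)\right) = 332075 - \left(-8120 - 2212297596 - -2844732960 - 201492\right) = 332075 - \left(-8120 - 2212297596 + 2844732960 - 201492\right) = 332075 - 632225752 = -631893677$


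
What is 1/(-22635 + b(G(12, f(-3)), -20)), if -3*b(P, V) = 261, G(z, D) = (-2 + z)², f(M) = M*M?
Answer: -1/22722 ≈ -4.4010e-5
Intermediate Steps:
f(M) = M²
b(P, V) = -87 (b(P, V) = -⅓*261 = -87)
1/(-22635 + b(G(12, f(-3)), -20)) = 1/(-22635 - 87) = 1/(-22722) = -1/22722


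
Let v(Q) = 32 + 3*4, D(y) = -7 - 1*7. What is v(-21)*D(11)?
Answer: -616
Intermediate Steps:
D(y) = -14 (D(y) = -7 - 7 = -14)
v(Q) = 44 (v(Q) = 32 + 12 = 44)
v(-21)*D(11) = 44*(-14) = -616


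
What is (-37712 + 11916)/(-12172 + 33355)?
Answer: -25796/21183 ≈ -1.2178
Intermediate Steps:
(-37712 + 11916)/(-12172 + 33355) = -25796/21183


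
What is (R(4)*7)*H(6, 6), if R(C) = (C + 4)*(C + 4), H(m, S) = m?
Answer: 2688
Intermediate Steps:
R(C) = (4 + C)² (R(C) = (4 + C)*(4 + C) = (4 + C)²)
(R(4)*7)*H(6, 6) = ((4 + 4)²*7)*6 = (8²*7)*6 = (64*7)*6 = 448*6 = 2688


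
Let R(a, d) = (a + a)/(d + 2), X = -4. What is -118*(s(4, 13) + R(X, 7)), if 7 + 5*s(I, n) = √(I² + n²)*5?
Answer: 12154/45 - 118*√185 ≈ -1334.9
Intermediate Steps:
s(I, n) = -7/5 + √(I² + n²) (s(I, n) = -7/5 + (√(I² + n²)*5)/5 = -7/5 + (5*√(I² + n²))/5 = -7/5 + √(I² + n²))
R(a, d) = 2*a/(2 + d) (R(a, d) = (2*a)/(2 + d) = 2*a/(2 + d))
-118*(s(4, 13) + R(X, 7)) = -118*((-7/5 + √(4² + 13²)) + 2*(-4)/(2 + 7)) = -118*((-7/5 + √(16 + 169)) + 2*(-4)/9) = -118*((-7/5 + √185) + 2*(-4)*(⅑)) = -118*((-7/5 + √185) - 8/9) = -118*(-103/45 + √185) = 12154/45 - 118*√185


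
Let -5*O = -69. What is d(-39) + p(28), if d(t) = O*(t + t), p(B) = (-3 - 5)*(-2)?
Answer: -5302/5 ≈ -1060.4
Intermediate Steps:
O = 69/5 (O = -1/5*(-69) = 69/5 ≈ 13.800)
p(B) = 16 (p(B) = -8*(-2) = 16)
d(t) = 138*t/5 (d(t) = 69*(t + t)/5 = 69*(2*t)/5 = 138*t/5)
d(-39) + p(28) = (138/5)*(-39) + 16 = -5382/5 + 16 = -5302/5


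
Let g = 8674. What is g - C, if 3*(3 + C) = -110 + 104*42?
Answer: 21773/3 ≈ 7257.7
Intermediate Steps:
C = 4249/3 (C = -3 + (-110 + 104*42)/3 = -3 + (-110 + 4368)/3 = -3 + (⅓)*4258 = -3 + 4258/3 = 4249/3 ≈ 1416.3)
g - C = 8674 - 1*4249/3 = 8674 - 4249/3 = 21773/3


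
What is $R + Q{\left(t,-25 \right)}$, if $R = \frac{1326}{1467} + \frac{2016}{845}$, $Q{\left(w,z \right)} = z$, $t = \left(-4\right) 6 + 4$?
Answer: $- \frac{8970811}{413205} \approx -21.71$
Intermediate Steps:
$t = -20$ ($t = -24 + 4 = -20$)
$R = \frac{1359314}{413205}$ ($R = 1326 \cdot \frac{1}{1467} + 2016 \cdot \frac{1}{845} = \frac{442}{489} + \frac{2016}{845} = \frac{1359314}{413205} \approx 3.2897$)
$R + Q{\left(t,-25 \right)} = \frac{1359314}{413205} - 25 = - \frac{8970811}{413205}$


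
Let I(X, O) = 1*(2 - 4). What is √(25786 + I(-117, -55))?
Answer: 2*√6446 ≈ 160.57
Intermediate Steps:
I(X, O) = -2 (I(X, O) = 1*(-2) = -2)
√(25786 + I(-117, -55)) = √(25786 - 2) = √25784 = 2*√6446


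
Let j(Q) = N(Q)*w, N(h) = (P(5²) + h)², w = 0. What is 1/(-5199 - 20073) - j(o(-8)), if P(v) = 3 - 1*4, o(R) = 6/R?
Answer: -1/25272 ≈ -3.9569e-5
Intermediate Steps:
P(v) = -1 (P(v) = 3 - 4 = -1)
N(h) = (-1 + h)²
j(Q) = 0 (j(Q) = (-1 + Q)²*0 = 0)
1/(-5199 - 20073) - j(o(-8)) = 1/(-5199 - 20073) - 1*0 = 1/(-25272) + 0 = -1/25272 + 0 = -1/25272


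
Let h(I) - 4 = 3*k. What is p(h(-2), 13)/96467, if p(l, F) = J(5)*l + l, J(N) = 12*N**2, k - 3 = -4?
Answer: 43/13781 ≈ 0.0031202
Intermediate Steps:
k = -1 (k = 3 - 4 = -1)
h(I) = 1 (h(I) = 4 + 3*(-1) = 4 - 3 = 1)
p(l, F) = 301*l (p(l, F) = (12*5**2)*l + l = (12*25)*l + l = 300*l + l = 301*l)
p(h(-2), 13)/96467 = (301*1)/96467 = 301*(1/96467) = 43/13781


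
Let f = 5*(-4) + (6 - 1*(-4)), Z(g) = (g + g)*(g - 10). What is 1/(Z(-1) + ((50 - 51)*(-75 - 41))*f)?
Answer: -1/1138 ≈ -0.00087873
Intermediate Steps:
Z(g) = 2*g*(-10 + g) (Z(g) = (2*g)*(-10 + g) = 2*g*(-10 + g))
f = -10 (f = -20 + (6 + 4) = -20 + 10 = -10)
1/(Z(-1) + ((50 - 51)*(-75 - 41))*f) = 1/(2*(-1)*(-10 - 1) + ((50 - 51)*(-75 - 41))*(-10)) = 1/(2*(-1)*(-11) - 1*(-116)*(-10)) = 1/(22 + 116*(-10)) = 1/(22 - 1160) = 1/(-1138) = -1/1138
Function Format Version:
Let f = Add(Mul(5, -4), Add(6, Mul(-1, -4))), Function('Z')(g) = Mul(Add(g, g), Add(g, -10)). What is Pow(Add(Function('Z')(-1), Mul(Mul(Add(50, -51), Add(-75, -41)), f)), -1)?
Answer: Rational(-1, 1138) ≈ -0.00087873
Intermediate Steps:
Function('Z')(g) = Mul(2, g, Add(-10, g)) (Function('Z')(g) = Mul(Mul(2, g), Add(-10, g)) = Mul(2, g, Add(-10, g)))
f = -10 (f = Add(-20, Add(6, 4)) = Add(-20, 10) = -10)
Pow(Add(Function('Z')(-1), Mul(Mul(Add(50, -51), Add(-75, -41)), f)), -1) = Pow(Add(Mul(2, -1, Add(-10, -1)), Mul(Mul(Add(50, -51), Add(-75, -41)), -10)), -1) = Pow(Add(Mul(2, -1, -11), Mul(Mul(-1, -116), -10)), -1) = Pow(Add(22, Mul(116, -10)), -1) = Pow(Add(22, -1160), -1) = Pow(-1138, -1) = Rational(-1, 1138)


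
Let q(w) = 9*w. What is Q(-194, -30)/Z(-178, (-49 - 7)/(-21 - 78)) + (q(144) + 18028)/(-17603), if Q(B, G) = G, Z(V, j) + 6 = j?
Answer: 20942299/4735207 ≈ 4.4227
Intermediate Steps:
Z(V, j) = -6 + j
Q(-194, -30)/Z(-178, (-49 - 7)/(-21 - 78)) + (q(144) + 18028)/(-17603) = -30/(-6 + (-49 - 7)/(-21 - 78)) + (9*144 + 18028)/(-17603) = -30/(-6 - 56/(-99)) + (1296 + 18028)*(-1/17603) = -30/(-6 - 56*(-1/99)) + 19324*(-1/17603) = -30/(-6 + 56/99) - 19324/17603 = -30/(-538/99) - 19324/17603 = -30*(-99/538) - 19324/17603 = 1485/269 - 19324/17603 = 20942299/4735207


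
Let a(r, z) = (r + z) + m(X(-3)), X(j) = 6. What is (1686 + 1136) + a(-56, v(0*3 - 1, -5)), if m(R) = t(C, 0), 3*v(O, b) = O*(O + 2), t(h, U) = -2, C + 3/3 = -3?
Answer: 8291/3 ≈ 2763.7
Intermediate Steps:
C = -4 (C = -1 - 3 = -4)
v(O, b) = O*(2 + O)/3 (v(O, b) = (O*(O + 2))/3 = (O*(2 + O))/3 = O*(2 + O)/3)
m(R) = -2
a(r, z) = -2 + r + z (a(r, z) = (r + z) - 2 = -2 + r + z)
(1686 + 1136) + a(-56, v(0*3 - 1, -5)) = (1686 + 1136) + (-2 - 56 + (0*3 - 1)*(2 + (0*3 - 1))/3) = 2822 + (-2 - 56 + (0 - 1)*(2 + (0 - 1))/3) = 2822 + (-2 - 56 + (⅓)*(-1)*(2 - 1)) = 2822 + (-2 - 56 + (⅓)*(-1)*1) = 2822 + (-2 - 56 - ⅓) = 2822 - 175/3 = 8291/3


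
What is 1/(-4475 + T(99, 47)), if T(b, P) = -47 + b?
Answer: -1/4423 ≈ -0.00022609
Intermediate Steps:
1/(-4475 + T(99, 47)) = 1/(-4475 + (-47 + 99)) = 1/(-4475 + 52) = 1/(-4423) = -1/4423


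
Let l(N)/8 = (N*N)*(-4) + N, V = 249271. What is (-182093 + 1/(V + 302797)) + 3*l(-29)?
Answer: -145483719699/552068 ≈ -2.6353e+5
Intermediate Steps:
l(N) = -32*N² + 8*N (l(N) = 8*((N*N)*(-4) + N) = 8*(N²*(-4) + N) = 8*(-4*N² + N) = 8*(N - 4*N²) = -32*N² + 8*N)
(-182093 + 1/(V + 302797)) + 3*l(-29) = (-182093 + 1/(249271 + 302797)) + 3*(8*(-29)*(1 - 4*(-29))) = (-182093 + 1/552068) + 3*(8*(-29)*(1 + 116)) = (-182093 + 1/552068) + 3*(8*(-29)*117) = -100527718323/552068 + 3*(-27144) = -100527718323/552068 - 81432 = -145483719699/552068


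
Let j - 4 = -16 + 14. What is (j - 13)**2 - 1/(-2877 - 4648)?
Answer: 910526/7525 ≈ 121.00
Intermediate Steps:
j = 2 (j = 4 + (-16 + 14) = 4 - 2 = 2)
(j - 13)**2 - 1/(-2877 - 4648) = (2 - 13)**2 - 1/(-2877 - 4648) = (-11)**2 - 1/(-7525) = 121 - 1*(-1/7525) = 121 + 1/7525 = 910526/7525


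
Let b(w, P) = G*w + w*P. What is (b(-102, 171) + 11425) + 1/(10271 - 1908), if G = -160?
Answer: 86163990/8363 ≈ 10303.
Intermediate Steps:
b(w, P) = -160*w + P*w (b(w, P) = -160*w + w*P = -160*w + P*w)
(b(-102, 171) + 11425) + 1/(10271 - 1908) = (-102*(-160 + 171) + 11425) + 1/(10271 - 1908) = (-102*11 + 11425) + 1/8363 = (-1122 + 11425) + 1/8363 = 10303 + 1/8363 = 86163990/8363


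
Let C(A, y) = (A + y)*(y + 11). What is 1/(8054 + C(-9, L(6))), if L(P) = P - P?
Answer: 1/7955 ≈ 0.00012571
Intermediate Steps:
L(P) = 0
C(A, y) = (11 + y)*(A + y) (C(A, y) = (A + y)*(11 + y) = (11 + y)*(A + y))
1/(8054 + C(-9, L(6))) = 1/(8054 + (0**2 + 11*(-9) + 11*0 - 9*0)) = 1/(8054 + (0 - 99 + 0 + 0)) = 1/(8054 - 99) = 1/7955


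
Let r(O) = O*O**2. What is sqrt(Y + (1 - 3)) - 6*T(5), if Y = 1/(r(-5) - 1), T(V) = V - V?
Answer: I*sqrt(3542)/42 ≈ 1.417*I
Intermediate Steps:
r(O) = O**3
T(V) = 0
Y = -1/126 (Y = 1/((-5)**3 - 1) = 1/(-125 - 1) = 1/(-126) = -1/126 ≈ -0.0079365)
sqrt(Y + (1 - 3)) - 6*T(5) = sqrt(-1/126 + (1 - 3)) - 6*0 = sqrt(-1/126 - 2) + 0 = sqrt(-253/126) + 0 = I*sqrt(3542)/42 + 0 = I*sqrt(3542)/42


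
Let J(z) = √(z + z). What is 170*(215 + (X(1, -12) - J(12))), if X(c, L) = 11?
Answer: 38420 - 340*√6 ≈ 37587.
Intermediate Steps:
J(z) = √2*√z (J(z) = √(2*z) = √2*√z)
170*(215 + (X(1, -12) - J(12))) = 170*(215 + (11 - √2*√12)) = 170*(215 + (11 - √2*2*√3)) = 170*(215 + (11 - 2*√6)) = 170*(226 - 2*√6) = 38420 - 340*√6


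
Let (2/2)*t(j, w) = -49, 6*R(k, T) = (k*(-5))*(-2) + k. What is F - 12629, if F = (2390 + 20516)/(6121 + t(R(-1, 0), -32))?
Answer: -38330191/3036 ≈ -12625.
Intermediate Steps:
R(k, T) = 11*k/6 (R(k, T) = ((k*(-5))*(-2) + k)/6 = (-5*k*(-2) + k)/6 = (10*k + k)/6 = (11*k)/6 = 11*k/6)
t(j, w) = -49
F = 11453/3036 (F = (2390 + 20516)/(6121 - 49) = 22906/6072 = 22906*(1/6072) = 11453/3036 ≈ 3.7724)
F - 12629 = 11453/3036 - 12629 = -38330191/3036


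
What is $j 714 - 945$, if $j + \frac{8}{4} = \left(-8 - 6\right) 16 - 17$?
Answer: $-174447$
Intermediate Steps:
$j = -243$ ($j = -2 + \left(\left(-8 - 6\right) 16 - 17\right) = -2 - 241 = -243$)
$j 714 - 945 = \left(-243\right) 714 - 945 = -173502 - 945 = -174447$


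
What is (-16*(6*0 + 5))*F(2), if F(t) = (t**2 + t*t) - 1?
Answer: -560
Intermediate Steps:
F(t) = -1 + 2*t**2 (F(t) = (t**2 + t**2) - 1 = 2*t**2 - 1 = -1 + 2*t**2)
(-16*(6*0 + 5))*F(2) = (-16*(6*0 + 5))*(-1 + 2*2**2) = (-16*(0 + 5))*(-1 + 2*4) = (-16*5)*(-1 + 8) = -80*7 = -560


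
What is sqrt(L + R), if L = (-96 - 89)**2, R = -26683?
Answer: 3*sqrt(838) ≈ 86.845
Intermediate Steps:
L = 34225 (L = (-185)**2 = 34225)
sqrt(L + R) = sqrt(34225 - 26683) = sqrt(7542) = 3*sqrt(838)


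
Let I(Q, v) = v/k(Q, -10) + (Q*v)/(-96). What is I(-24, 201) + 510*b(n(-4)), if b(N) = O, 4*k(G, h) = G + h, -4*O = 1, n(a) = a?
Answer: -6861/68 ≈ -100.90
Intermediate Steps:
O = -¼ (O = -¼*1 = -¼ ≈ -0.25000)
k(G, h) = G/4 + h/4 (k(G, h) = (G + h)/4 = G/4 + h/4)
b(N) = -¼
I(Q, v) = v/(-5/2 + Q/4) - Q*v/96 (I(Q, v) = v/(Q/4 + (¼)*(-10)) + (Q*v)/(-96) = v/(Q/4 - 5/2) + (Q*v)*(-1/96) = v/(-5/2 + Q/4) - Q*v/96)
I(-24, 201) + 510*b(n(-4)) = (1/96)*201*(384 - 1*(-24)*(-10 - 24))/(-10 - 24) + 510*(-¼) = (1/96)*201*(384 - 1*(-24)*(-34))/(-34) - 255/2 = (1/96)*201*(-1/34)*(384 - 816) - 255/2 = (1/96)*201*(-1/34)*(-432) - 255/2 = 1809/68 - 255/2 = -6861/68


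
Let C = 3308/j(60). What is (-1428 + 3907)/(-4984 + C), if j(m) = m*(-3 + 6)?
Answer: -111555/223453 ≈ -0.49923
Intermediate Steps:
j(m) = 3*m (j(m) = m*3 = 3*m)
C = 827/45 (C = 3308/((3*60)) = 3308/180 = 3308*(1/180) = 827/45 ≈ 18.378)
(-1428 + 3907)/(-4984 + C) = (-1428 + 3907)/(-4984 + 827/45) = 2479/(-223453/45) = 2479*(-45/223453) = -111555/223453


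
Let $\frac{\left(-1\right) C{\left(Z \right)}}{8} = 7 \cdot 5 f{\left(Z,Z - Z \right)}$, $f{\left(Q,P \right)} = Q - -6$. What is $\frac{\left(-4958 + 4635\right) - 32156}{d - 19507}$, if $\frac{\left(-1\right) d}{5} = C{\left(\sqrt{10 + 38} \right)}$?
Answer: $\frac{360744253}{29285449} + \frac{181882400 \sqrt{3}}{29285449} \approx 23.075$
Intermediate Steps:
$f{\left(Q,P \right)} = 6 + Q$ ($f{\left(Q,P \right)} = Q + 6 = 6 + Q$)
$C{\left(Z \right)} = -1680 - 280 Z$ ($C{\left(Z \right)} = - 8 \cdot 7 \cdot 5 \left(6 + Z\right) = - 8 \cdot 35 \left(6 + Z\right) = - 8 \left(210 + 35 Z\right) = -1680 - 280 Z$)
$d = 8400 + 5600 \sqrt{3}$ ($d = - 5 \left(-1680 - 280 \sqrt{10 + 38}\right) = - 5 \left(-1680 - 280 \sqrt{48}\right) = - 5 \left(-1680 - 280 \cdot 4 \sqrt{3}\right) = - 5 \left(-1680 - 1120 \sqrt{3}\right) = 8400 + 5600 \sqrt{3} \approx 18100.0$)
$\frac{\left(-4958 + 4635\right) - 32156}{d - 19507} = \frac{\left(-4958 + 4635\right) - 32156}{\left(8400 + 5600 \sqrt{3}\right) - 19507} = \frac{-323 - 32156}{-11107 + 5600 \sqrt{3}} = - \frac{32479}{-11107 + 5600 \sqrt{3}}$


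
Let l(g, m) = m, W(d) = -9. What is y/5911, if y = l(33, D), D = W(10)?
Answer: -9/5911 ≈ -0.0015226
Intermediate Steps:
D = -9
y = -9
y/5911 = -9/5911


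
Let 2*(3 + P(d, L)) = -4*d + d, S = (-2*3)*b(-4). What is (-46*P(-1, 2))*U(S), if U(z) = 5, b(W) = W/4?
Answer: 345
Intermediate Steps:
b(W) = W/4 (b(W) = W*(¼) = W/4)
S = 6 (S = (-2*3)*((¼)*(-4)) = -6*(-1) = 6)
P(d, L) = -3 - 3*d/2 (P(d, L) = -3 + (-4*d + d)/2 = -3 + (-3*d)/2 = -3 - 3*d/2)
(-46*P(-1, 2))*U(S) = -46*(-3 - 3/2*(-1))*5 = -46*(-3 + 3/2)*5 = -46*(-3/2)*5 = 69*5 = 345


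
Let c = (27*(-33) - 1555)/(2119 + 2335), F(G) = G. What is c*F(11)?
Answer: -13453/2227 ≈ -6.0409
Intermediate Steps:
c = -1223/2227 (c = (-891 - 1555)/4454 = -2446*1/4454 = -1223/2227 ≈ -0.54917)
c*F(11) = -1223/2227*11 = -13453/2227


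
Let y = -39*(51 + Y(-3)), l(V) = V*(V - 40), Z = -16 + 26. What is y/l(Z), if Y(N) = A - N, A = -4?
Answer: 13/2 ≈ 6.5000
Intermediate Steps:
Z = 10
Y(N) = -4 - N
l(V) = V*(-40 + V)
y = -1950 (y = -39*(51 + (-4 - 1*(-3))) = -39*(51 + (-4 + 3)) = -39*(51 - 1) = -39*50 = -1950)
y/l(Z) = -1950*1/(10*(-40 + 10)) = -1950/(10*(-30)) = -1950/(-300) = -1950*(-1/300) = 13/2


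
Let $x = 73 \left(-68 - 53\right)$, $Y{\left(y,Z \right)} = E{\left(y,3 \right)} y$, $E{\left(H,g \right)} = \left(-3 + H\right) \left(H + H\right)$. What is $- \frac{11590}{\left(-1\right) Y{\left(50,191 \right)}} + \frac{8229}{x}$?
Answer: $- \frac{183144053}{207575500} \approx -0.8823$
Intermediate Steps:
$E{\left(H,g \right)} = 2 H \left(-3 + H\right)$ ($E{\left(H,g \right)} = \left(-3 + H\right) 2 H = 2 H \left(-3 + H\right)$)
$Y{\left(y,Z \right)} = 2 y^{2} \left(-3 + y\right)$ ($Y{\left(y,Z \right)} = 2 y \left(-3 + y\right) y = 2 y^{2} \left(-3 + y\right)$)
$x = -8833$ ($x = 73 \left(-121\right) = -8833$)
$- \frac{11590}{\left(-1\right) Y{\left(50,191 \right)}} + \frac{8229}{x} = - \frac{11590}{\left(-1\right) 2 \cdot 50^{2} \left(-3 + 50\right)} + \frac{8229}{-8833} = - \frac{11590}{\left(-1\right) 2 \cdot 2500 \cdot 47} + 8229 \left(- \frac{1}{8833}\right) = - \frac{11590}{\left(-1\right) 235000} - \frac{8229}{8833} = - \frac{11590}{-235000} - \frac{8229}{8833} = \left(-11590\right) \left(- \frac{1}{235000}\right) - \frac{8229}{8833} = \frac{1159}{23500} - \frac{8229}{8833} = - \frac{183144053}{207575500}$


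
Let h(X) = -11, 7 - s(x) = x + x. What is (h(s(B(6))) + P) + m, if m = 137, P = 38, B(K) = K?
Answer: 164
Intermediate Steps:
s(x) = 7 - 2*x (s(x) = 7 - (x + x) = 7 - 2*x)
(h(s(B(6))) + P) + m = (-11 + 38) + 137 = 27 + 137 = 164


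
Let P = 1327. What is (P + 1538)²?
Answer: 8208225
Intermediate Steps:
(P + 1538)² = (1327 + 1538)² = 2865² = 8208225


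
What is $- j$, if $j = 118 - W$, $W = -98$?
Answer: $-216$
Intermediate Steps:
$j = 216$ ($j = 118 - -98 = 118 + 98 = 216$)
$- j = \left(-1\right) 216 = -216$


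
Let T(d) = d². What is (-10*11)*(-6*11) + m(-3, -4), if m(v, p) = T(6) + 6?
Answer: 7302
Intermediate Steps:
m(v, p) = 42 (m(v, p) = 6² + 6 = 36 + 6 = 42)
(-10*11)*(-6*11) + m(-3, -4) = (-10*11)*(-6*11) + 42 = -110*(-66) + 42 = 7260 + 42 = 7302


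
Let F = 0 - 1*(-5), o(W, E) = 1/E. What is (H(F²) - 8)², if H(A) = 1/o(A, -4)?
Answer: 144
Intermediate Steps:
F = 5 (F = 0 + 5 = 5)
H(A) = -4 (H(A) = 1/(1/(-4)) = 1/(-¼) = -4)
(H(F²) - 8)² = (-4 - 8)² = (-12)² = 144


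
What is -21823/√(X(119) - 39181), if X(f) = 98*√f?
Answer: 21823*I/√(39181 - 98*√119) ≈ 111.79*I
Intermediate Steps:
-21823/√(X(119) - 39181) = -21823/√(98*√119 - 39181) = -21823/√(-39181 + 98*√119)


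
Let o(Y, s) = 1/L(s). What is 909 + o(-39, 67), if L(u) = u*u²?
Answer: 273393568/300763 ≈ 909.00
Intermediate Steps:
L(u) = u³
o(Y, s) = s⁻³ (o(Y, s) = 1/(s³) = s⁻³)
909 + o(-39, 67) = 909 + 67⁻³ = 909 + 1/300763 = 273393568/300763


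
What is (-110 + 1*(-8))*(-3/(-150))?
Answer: -59/25 ≈ -2.3600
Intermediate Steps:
(-110 + 1*(-8))*(-3/(-150)) = (-110 - 8)*(-3*(-1/150)) = -118*1/50 = -59/25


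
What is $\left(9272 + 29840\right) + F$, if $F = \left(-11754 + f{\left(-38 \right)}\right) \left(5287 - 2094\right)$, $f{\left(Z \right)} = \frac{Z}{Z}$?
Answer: $-37488217$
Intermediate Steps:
$f{\left(Z \right)} = 1$
$F = -37527329$ ($F = \left(-11754 + 1\right) \left(5287 - 2094\right) = \left(-11753\right) 3193 = -37527329$)
$\left(9272 + 29840\right) + F = \left(9272 + 29840\right) - 37527329 = 39112 - 37527329 = -37488217$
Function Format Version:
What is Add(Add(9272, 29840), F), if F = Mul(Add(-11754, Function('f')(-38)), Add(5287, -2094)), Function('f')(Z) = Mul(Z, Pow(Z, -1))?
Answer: -37488217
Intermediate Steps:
Function('f')(Z) = 1
F = -37527329 (F = Mul(Add(-11754, 1), Add(5287, -2094)) = Mul(-11753, 3193) = -37527329)
Add(Add(9272, 29840), F) = Add(Add(9272, 29840), -37527329) = Add(39112, -37527329) = -37488217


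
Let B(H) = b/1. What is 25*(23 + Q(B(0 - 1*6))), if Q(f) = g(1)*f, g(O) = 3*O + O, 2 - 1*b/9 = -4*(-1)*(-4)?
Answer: 16775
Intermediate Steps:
b = 162 (b = 18 - 9*(-4*(-1))*(-4) = 18 - 36*(-4) = 18 - 9*(-16) = 18 + 144 = 162)
g(O) = 4*O
B(H) = 162 (B(H) = 162/1 = 162*1 = 162)
Q(f) = 4*f (Q(f) = (4*1)*f = 4*f)
25*(23 + Q(B(0 - 1*6))) = 25*(23 + 4*162) = 25*(23 + 648) = 25*671 = 16775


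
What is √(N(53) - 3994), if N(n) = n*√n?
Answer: √(-3994 + 53*√53) ≈ 60.068*I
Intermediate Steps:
N(n) = n^(3/2)
√(N(53) - 3994) = √(53^(3/2) - 3994) = √(53*√53 - 3994) = √(-3994 + 53*√53)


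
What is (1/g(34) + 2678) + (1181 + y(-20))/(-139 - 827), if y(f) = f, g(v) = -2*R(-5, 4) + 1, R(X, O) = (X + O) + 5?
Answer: 861883/322 ≈ 2676.7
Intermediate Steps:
R(X, O) = 5 + O + X (R(X, O) = (O + X) + 5 = 5 + O + X)
g(v) = -7 (g(v) = -2*(5 + 4 - 5) + 1 = -2*4 + 1 = -8 + 1 = -7)
(1/g(34) + 2678) + (1181 + y(-20))/(-139 - 827) = (1/(-7) + 2678) + (1181 - 20)/(-139 - 827) = (-⅐ + 2678) + 1161/(-966) = 18745/7 + 1161*(-1/966) = 18745/7 - 387/322 = 861883/322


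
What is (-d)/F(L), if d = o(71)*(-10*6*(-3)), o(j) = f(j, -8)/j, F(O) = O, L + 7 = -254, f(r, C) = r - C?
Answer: 1580/2059 ≈ 0.76736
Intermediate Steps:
L = -261 (L = -7 - 254 = -261)
o(j) = (8 + j)/j (o(j) = (j - 1*(-8))/j = (j + 8)/j = (8 + j)/j)
d = 14220/71 (d = ((8 + 71)/71)*(-10*6*(-3)) = ((1/71)*79)*(-60*(-3)) = (79/71)*180 = 14220/71 ≈ 200.28)
(-d)/F(L) = -1*14220/71/(-261) = -14220/71*(-1/261) = 1580/2059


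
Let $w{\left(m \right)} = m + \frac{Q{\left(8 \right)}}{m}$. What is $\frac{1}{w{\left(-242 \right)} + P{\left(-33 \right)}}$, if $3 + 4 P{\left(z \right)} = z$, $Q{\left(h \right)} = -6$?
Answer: $- \frac{121}{30368} \approx -0.0039845$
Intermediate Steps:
$P{\left(z \right)} = - \frac{3}{4} + \frac{z}{4}$
$w{\left(m \right)} = m - \frac{6}{m}$
$\frac{1}{w{\left(-242 \right)} + P{\left(-33 \right)}} = \frac{1}{\left(-242 - \frac{6}{-242}\right) + \left(- \frac{3}{4} + \frac{1}{4} \left(-33\right)\right)} = \frac{1}{\left(-242 - - \frac{3}{121}\right) - 9} = \frac{1}{\left(-242 + \frac{3}{121}\right) - 9} = \frac{1}{- \frac{29279}{121} - 9} = \frac{1}{- \frac{30368}{121}} = - \frac{121}{30368}$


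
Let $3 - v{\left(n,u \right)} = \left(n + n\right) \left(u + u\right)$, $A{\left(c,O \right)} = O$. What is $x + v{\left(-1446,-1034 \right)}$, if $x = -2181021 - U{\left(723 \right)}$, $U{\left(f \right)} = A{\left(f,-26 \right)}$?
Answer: $-8161648$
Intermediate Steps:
$U{\left(f \right)} = -26$
$x = -2180995$ ($x = -2181021 - -26 = -2181021 + 26 = -2180995$)
$v{\left(n,u \right)} = 3 - 4 n u$ ($v{\left(n,u \right)} = 3 - \left(n + n\right) \left(u + u\right) = 3 - 2 n 2 u = 3 - 4 n u$)
$x + v{\left(-1446,-1034 \right)} = -2180995 + \left(3 - \left(-5784\right) \left(-1034\right)\right) = -2180995 + \left(3 - 5980656\right) = -2180995 - 5980653 = -8161648$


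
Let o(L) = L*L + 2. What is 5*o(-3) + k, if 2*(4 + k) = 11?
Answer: 113/2 ≈ 56.500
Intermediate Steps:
k = 3/2 (k = -4 + (½)*11 = -4 + 11/2 = 3/2 ≈ 1.5000)
o(L) = 2 + L² (o(L) = L² + 2 = 2 + L²)
5*o(-3) + k = 5*(2 + (-3)²) + 3/2 = 5*(2 + 9) + 3/2 = 5*11 + 3/2 = 55 + 3/2 = 113/2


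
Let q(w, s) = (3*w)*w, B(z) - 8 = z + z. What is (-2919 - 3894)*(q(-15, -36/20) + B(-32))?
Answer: -4217247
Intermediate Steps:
B(z) = 8 + 2*z (B(z) = 8 + (z + z) = 8 + 2*z)
q(w, s) = 3*w**2
(-2919 - 3894)*(q(-15, -36/20) + B(-32)) = (-2919 - 3894)*(3*(-15)**2 + (8 + 2*(-32))) = -6813*(3*225 + (8 - 64)) = -6813*(675 - 56) = -6813*619 = -4217247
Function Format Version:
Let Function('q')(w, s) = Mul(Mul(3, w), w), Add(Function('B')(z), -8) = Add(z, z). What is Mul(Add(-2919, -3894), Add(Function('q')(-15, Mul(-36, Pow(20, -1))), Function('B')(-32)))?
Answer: -4217247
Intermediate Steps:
Function('B')(z) = Add(8, Mul(2, z)) (Function('B')(z) = Add(8, Add(z, z)) = Add(8, Mul(2, z)))
Function('q')(w, s) = Mul(3, Pow(w, 2))
Mul(Add(-2919, -3894), Add(Function('q')(-15, Mul(-36, Pow(20, -1))), Function('B')(-32))) = Mul(Add(-2919, -3894), Add(Mul(3, Pow(-15, 2)), Add(8, Mul(2, -32)))) = Mul(-6813, Add(Mul(3, 225), Add(8, -64))) = Mul(-6813, Add(675, -56)) = Mul(-6813, 619) = -4217247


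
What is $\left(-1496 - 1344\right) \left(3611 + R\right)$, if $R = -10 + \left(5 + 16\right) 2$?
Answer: $-10346120$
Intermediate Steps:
$R = 32$ ($R = -10 + 21 \cdot 2 = -10 + 42 = 32$)
$\left(-1496 - 1344\right) \left(3611 + R\right) = \left(-1496 - 1344\right) \left(3611 + 32\right) = \left(-2840\right) 3643 = -10346120$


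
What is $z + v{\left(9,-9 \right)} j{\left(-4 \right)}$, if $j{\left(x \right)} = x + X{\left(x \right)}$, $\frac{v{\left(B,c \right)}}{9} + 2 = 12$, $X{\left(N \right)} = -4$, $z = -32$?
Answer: $-752$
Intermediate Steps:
$v{\left(B,c \right)} = 90$ ($v{\left(B,c \right)} = -18 + 9 \cdot 12 = -18 + 108 = 90$)
$j{\left(x \right)} = -4 + x$ ($j{\left(x \right)} = x - 4 = -4 + x$)
$z + v{\left(9,-9 \right)} j{\left(-4 \right)} = -32 + 90 \left(-4 - 4\right) = -32 + 90 \left(-8\right) = -32 - 720 = -752$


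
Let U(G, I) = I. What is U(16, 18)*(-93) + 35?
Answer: -1639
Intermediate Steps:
U(16, 18)*(-93) + 35 = 18*(-93) + 35 = -1674 + 35 = -1639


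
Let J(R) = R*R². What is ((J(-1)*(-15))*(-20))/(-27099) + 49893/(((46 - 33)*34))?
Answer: 450727669/3992586 ≈ 112.89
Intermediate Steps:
J(R) = R³
((J(-1)*(-15))*(-20))/(-27099) + 49893/(((46 - 33)*34)) = (((-1)³*(-15))*(-20))/(-27099) + 49893/(((46 - 33)*34)) = (-1*(-15)*(-20))*(-1/27099) + 49893/((13*34)) = (15*(-20))*(-1/27099) + 49893/442 = -300*(-1/27099) + 49893*(1/442) = 100/9033 + 49893/442 = 450727669/3992586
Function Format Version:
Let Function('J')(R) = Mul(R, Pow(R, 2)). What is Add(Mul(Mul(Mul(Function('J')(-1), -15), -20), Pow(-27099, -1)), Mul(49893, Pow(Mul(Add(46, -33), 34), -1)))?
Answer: Rational(450727669, 3992586) ≈ 112.89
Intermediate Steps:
Function('J')(R) = Pow(R, 3)
Add(Mul(Mul(Mul(Function('J')(-1), -15), -20), Pow(-27099, -1)), Mul(49893, Pow(Mul(Add(46, -33), 34), -1))) = Add(Mul(Mul(Mul(Pow(-1, 3), -15), -20), Pow(-27099, -1)), Mul(49893, Pow(Mul(Add(46, -33), 34), -1))) = Add(Mul(Mul(Mul(-1, -15), -20), Rational(-1, 27099)), Mul(49893, Pow(Mul(13, 34), -1))) = Add(Mul(Mul(15, -20), Rational(-1, 27099)), Mul(49893, Pow(442, -1))) = Add(Mul(-300, Rational(-1, 27099)), Mul(49893, Rational(1, 442))) = Add(Rational(100, 9033), Rational(49893, 442)) = Rational(450727669, 3992586)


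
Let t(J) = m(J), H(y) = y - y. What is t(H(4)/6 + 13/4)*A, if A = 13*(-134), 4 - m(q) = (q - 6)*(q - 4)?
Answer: -27001/8 ≈ -3375.1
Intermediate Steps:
H(y) = 0
m(q) = 4 - (-6 + q)*(-4 + q) (m(q) = 4 - (q - 6)*(q - 4) = 4 - (-6 + q)*(-4 + q))
A = -1742
t(J) = -20 - J**2 + 10*J
t(H(4)/6 + 13/4)*A = (-20 - (0/6 + 13/4)**2 + 10*(0/6 + 13/4))*(-1742) = (-20 - (0*(1/6) + 13*(1/4))**2 + 10*(0*(1/6) + 13*(1/4)))*(-1742) = (-20 - (0 + 13/4)**2 + 10*(0 + 13/4))*(-1742) = (-20 - (13/4)**2 + 10*(13/4))*(-1742) = (-20 - 1*169/16 + 65/2)*(-1742) = (-20 - 169/16 + 65/2)*(-1742) = (31/16)*(-1742) = -27001/8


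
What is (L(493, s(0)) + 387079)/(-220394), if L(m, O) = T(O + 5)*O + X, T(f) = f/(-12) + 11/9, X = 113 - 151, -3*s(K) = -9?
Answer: -580564/330591 ≈ -1.7561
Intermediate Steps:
s(K) = 3 (s(K) = -⅓*(-9) = 3)
X = -38
T(f) = 11/9 - f/12 (T(f) = f*(-1/12) + 11*(⅑) = -f/12 + 11/9 = 11/9 - f/12)
L(m, O) = -38 + O*(29/36 - O/12) (L(m, O) = (11/9 - (O + 5)/12)*O - 38 = (11/9 - (5 + O)/12)*O - 38 = (11/9 + (-5/12 - O/12))*O - 38 = (29/36 - O/12)*O - 38 = O*(29/36 - O/12) - 38 = -38 + O*(29/36 - O/12))
(L(493, s(0)) + 387079)/(-220394) = ((-38 - 1/36*3*(-29 + 3*3)) + 387079)/(-220394) = ((-38 - 1/36*3*(-29 + 9)) + 387079)*(-1/220394) = ((-38 - 1/36*3*(-20)) + 387079)*(-1/220394) = ((-38 + 5/3) + 387079)*(-1/220394) = (-109/3 + 387079)*(-1/220394) = (1161128/3)*(-1/220394) = -580564/330591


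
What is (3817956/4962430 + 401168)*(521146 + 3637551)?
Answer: 4139508639371248306/2481215 ≈ 1.6683e+12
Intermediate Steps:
(3817956/4962430 + 401168)*(521146 + 3637551) = (3817956*(1/4962430) + 401168)*4158697 = (1908978/2481215 + 401168)*4158697 = (995385968098/2481215)*4158697 = 4139508639371248306/2481215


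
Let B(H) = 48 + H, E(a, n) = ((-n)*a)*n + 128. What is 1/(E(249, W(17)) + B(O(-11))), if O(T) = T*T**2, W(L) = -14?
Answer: -1/49959 ≈ -2.0016e-5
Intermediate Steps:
E(a, n) = 128 - a*n**2 (E(a, n) = (-a*n)*n + 128 = -a*n**2 + 128 = 128 - a*n**2)
O(T) = T**3
1/(E(249, W(17)) + B(O(-11))) = 1/((128 - 1*249*(-14)**2) + (48 + (-11)**3)) = 1/((128 - 1*249*196) + (48 - 1331)) = 1/((128 - 48804) - 1283) = 1/(-48676 - 1283) = 1/(-49959) = -1/49959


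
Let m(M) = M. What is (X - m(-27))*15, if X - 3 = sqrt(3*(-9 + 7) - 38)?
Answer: 450 + 30*I*sqrt(11) ≈ 450.0 + 99.499*I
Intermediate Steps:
X = 3 + 2*I*sqrt(11) (X = 3 + sqrt(3*(-9 + 7) - 38) = 3 + sqrt(3*(-2) - 38) = 3 + sqrt(-6 - 38) = 3 + sqrt(-44) = 3 + 2*I*sqrt(11) ≈ 3.0 + 6.6332*I)
(X - m(-27))*15 = ((3 + 2*I*sqrt(11)) - 1*(-27))*15 = ((3 + 2*I*sqrt(11)) + 27)*15 = (30 + 2*I*sqrt(11))*15 = 450 + 30*I*sqrt(11)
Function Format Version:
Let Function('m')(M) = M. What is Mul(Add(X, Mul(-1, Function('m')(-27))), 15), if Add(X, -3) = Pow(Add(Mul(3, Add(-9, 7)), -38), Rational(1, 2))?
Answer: Add(450, Mul(30, I, Pow(11, Rational(1, 2)))) ≈ Add(450.00, Mul(99.499, I))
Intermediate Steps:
X = Add(3, Mul(2, I, Pow(11, Rational(1, 2)))) (X = Add(3, Pow(Add(Mul(3, Add(-9, 7)), -38), Rational(1, 2))) = Add(3, Pow(Add(Mul(3, -2), -38), Rational(1, 2))) = Add(3, Pow(Add(-6, -38), Rational(1, 2))) = Add(3, Pow(-44, Rational(1, 2))) = Add(3, Mul(2, I, Pow(11, Rational(1, 2)))) ≈ Add(3.0000, Mul(6.6332, I)))
Mul(Add(X, Mul(-1, Function('m')(-27))), 15) = Mul(Add(Add(3, Mul(2, I, Pow(11, Rational(1, 2)))), Mul(-1, -27)), 15) = Mul(Add(Add(3, Mul(2, I, Pow(11, Rational(1, 2)))), 27), 15) = Mul(Add(30, Mul(2, I, Pow(11, Rational(1, 2)))), 15) = Add(450, Mul(30, I, Pow(11, Rational(1, 2))))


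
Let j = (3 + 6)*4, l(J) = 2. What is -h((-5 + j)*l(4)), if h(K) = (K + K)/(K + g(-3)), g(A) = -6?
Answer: -31/14 ≈ -2.2143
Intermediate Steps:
j = 36 (j = 9*4 = 36)
h(K) = 2*K/(-6 + K) (h(K) = (K + K)/(K - 6) = (2*K)/(-6 + K) = 2*K/(-6 + K))
-h((-5 + j)*l(4)) = -2*(-5 + 36)*2/(-6 + (-5 + 36)*2) = -2*31*2/(-6 + 31*2) = -2*62/(-6 + 62) = -2*62/56 = -1*31/14 = -31/14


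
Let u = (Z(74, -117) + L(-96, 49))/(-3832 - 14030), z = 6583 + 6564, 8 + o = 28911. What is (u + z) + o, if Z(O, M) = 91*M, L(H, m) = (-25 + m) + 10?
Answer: 751107713/17862 ≈ 42051.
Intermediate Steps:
o = 28903 (o = -8 + 28911 = 28903)
z = 13147
L(H, m) = -15 + m
u = 10613/17862 (u = (91*(-117) + (-15 + 49))/(-3832 - 14030) = (-10647 + 34)/(-17862) = -10613*(-1/17862) = 10613/17862 ≈ 0.59417)
(u + z) + o = (10613/17862 + 13147) + 28903 = 234842327/17862 + 28903 = 751107713/17862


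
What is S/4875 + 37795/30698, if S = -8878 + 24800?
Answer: 673024181/149652750 ≈ 4.4972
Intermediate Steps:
S = 15922
S/4875 + 37795/30698 = 15922/4875 + 37795/30698 = 673024181/149652750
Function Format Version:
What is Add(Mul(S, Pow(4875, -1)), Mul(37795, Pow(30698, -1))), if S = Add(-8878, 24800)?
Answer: Rational(673024181, 149652750) ≈ 4.4972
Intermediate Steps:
S = 15922
Add(Mul(S, Pow(4875, -1)), Mul(37795, Pow(30698, -1))) = Add(Mul(15922, Pow(4875, -1)), Mul(37795, Pow(30698, -1))) = Add(Mul(15922, Rational(1, 4875)), Mul(37795, Rational(1, 30698))) = Add(Rational(15922, 4875), Rational(37795, 30698)) = Rational(673024181, 149652750)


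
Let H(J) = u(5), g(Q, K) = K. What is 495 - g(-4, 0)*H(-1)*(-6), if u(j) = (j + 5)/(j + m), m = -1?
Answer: 495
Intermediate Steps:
u(j) = (5 + j)/(-1 + j) (u(j) = (j + 5)/(j - 1) = (5 + j)/(-1 + j))
H(J) = 5/2 (H(J) = (5 + 5)/(-1 + 5) = 10/4 = (¼)*10 = 5/2)
495 - g(-4, 0)*H(-1)*(-6) = 495 - 0*(5/2)*(-6) = 495 - 0*(-6) = 495 - 1*0 = 495 + 0 = 495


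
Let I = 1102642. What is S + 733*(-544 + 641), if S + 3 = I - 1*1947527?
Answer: -773787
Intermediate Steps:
S = -844888 (S = -3 + (1102642 - 1*1947527) = -3 + (1102642 - 1947527) = -3 - 844885 = -844888)
S + 733*(-544 + 641) = -844888 + 733*(-544 + 641) = -844888 + 733*97 = -844888 + 71101 = -773787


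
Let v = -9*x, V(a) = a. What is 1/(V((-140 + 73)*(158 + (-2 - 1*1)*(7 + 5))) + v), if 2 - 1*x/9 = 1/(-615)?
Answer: -205/1708907 ≈ -0.00011996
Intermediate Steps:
x = 3693/205 (x = 18 - 9/(-615) = 18 - 9*(-1/615) = 18 + 3/205 = 3693/205 ≈ 18.015)
v = -33237/205 (v = -9*3693/205 = -33237/205 ≈ -162.13)
1/(V((-140 + 73)*(158 + (-2 - 1*1)*(7 + 5))) + v) = 1/((-140 + 73)*(158 + (-2 - 1*1)*(7 + 5)) - 33237/205) = 1/(-67*(158 + (-2 - 1)*12) - 33237/205) = 1/(-67*(158 - 3*12) - 33237/205) = 1/(-67*(158 - 36) - 33237/205) = 1/(-67*122 - 33237/205) = 1/(-8174 - 33237/205) = 1/(-1708907/205) = -205/1708907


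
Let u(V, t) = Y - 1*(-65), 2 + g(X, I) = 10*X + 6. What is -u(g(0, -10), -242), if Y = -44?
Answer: -21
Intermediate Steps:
g(X, I) = 4 + 10*X (g(X, I) = -2 + (10*X + 6) = -2 + (6 + 10*X) = 4 + 10*X)
u(V, t) = 21 (u(V, t) = -44 - 1*(-65) = -44 + 65 = 21)
-u(g(0, -10), -242) = -1*21 = -21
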